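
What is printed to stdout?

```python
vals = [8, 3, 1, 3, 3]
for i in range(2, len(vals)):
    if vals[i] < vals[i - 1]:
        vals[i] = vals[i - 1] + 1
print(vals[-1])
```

i=2: 1<3, vals[2] = 3+1 = 4 → [8, 3, 4, 3, 3]
i=3: 3<4, vals[3] = 4+1 = 5 → [8, 3, 4, 5, 3]
i=4: 3<5, vals[4] = 5+1 = 6 → [8, 3, 4, 5, 6]

6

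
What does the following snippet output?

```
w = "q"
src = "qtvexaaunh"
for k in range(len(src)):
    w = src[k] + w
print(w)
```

hnuaaxevtqq

k=0: prepend 'q' → 'qq'
k=1: prepend 't' → 'tqq'
k=2: prepend 'v' → 'vtqq'
k=3: prepend 'e' → 'evtqq'
k=4: prepend 'x' → 'xevtqq'
k=5: prepend 'a' → 'axevtqq'
k=6: prepend 'a' → 'aaxevtqq'
k=7: prepend 'u' → 'uaaxevtqq'
k=8: prepend 'n' → 'nuaaxevtqq'
k=9: prepend 'h' → 'hnuaaxevtqq'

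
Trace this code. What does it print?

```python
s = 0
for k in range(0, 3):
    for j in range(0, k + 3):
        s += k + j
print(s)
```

k=0,j=0: s = 0+0 = 0
k=0,j=1: s = 0+1 = 1
k=0,j=2: s = 1+2 = 3
k=1,j=0: s = 3+1 = 4
k=1,j=1: s = 4+2 = 6
k=1,j=2: s = 6+3 = 9
k=1,j=3: s = 9+4 = 13
k=2,j=0: s = 13+2 = 15
k=2,j=1: s = 15+3 = 18
k=2,j=2: s = 18+4 = 22
k=2,j=3: s = 22+5 = 27
k=2,j=4: s = 27+6 = 33

33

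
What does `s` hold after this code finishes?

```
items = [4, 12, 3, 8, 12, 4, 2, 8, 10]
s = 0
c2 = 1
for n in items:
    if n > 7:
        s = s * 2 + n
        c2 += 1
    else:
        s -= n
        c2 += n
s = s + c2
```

n=4: not >7, s = 0-4 = -4; c2=5
n=12: >7, s = (-4)*2+12 = 4; c2=6
n=3: not >7, s = 4-3 = 1; c2=9
n=8: >7, s = 1*2+8 = 10; c2=10
n=12: >7, s = 10*2+12 = 32; c2=11
n=4: not >7, s = 32-4 = 28; c2=15
n=2: not >7, s = 28-2 = 26; c2=17
n=8: >7, s = 26*2+8 = 60; c2=18
n=10: >7, s = 60*2+10 = 130; c2=19
s+c2 = 130+19 = 149

149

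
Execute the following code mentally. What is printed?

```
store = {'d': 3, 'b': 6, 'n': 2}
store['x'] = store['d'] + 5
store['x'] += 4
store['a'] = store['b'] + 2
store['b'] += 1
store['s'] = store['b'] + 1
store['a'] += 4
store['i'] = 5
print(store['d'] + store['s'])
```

11

store['x'] = store['d']+5 = 8 → {'d': 3, 'b': 6, 'n': 2, 'x': 8}
store['x'] = 8+4 = 12 → {'d': 3, 'b': 6, 'n': 2, 'x': 12}
store['a'] = store['b']+2 = 8 → {'d': 3, 'b': 6, 'n': 2, 'x': 12, 'a': 8}
store['b'] = 6+1 = 7 → {'d': 3, 'b': 7, 'n': 2, 'x': 12, 'a': 8}
store['s'] = store['b']+1 = 8 → {'d': 3, 'b': 7, 'n': 2, 'x': 12, 'a': 8, 's': 8}
store['a'] = 8+4 = 12 → {'d': 3, 'b': 7, 'n': 2, 'x': 12, 'a': 12, 's': 8}
store['i'] = 5 → {'d': 3, 'b': 7, 'n': 2, 'x': 12, 'a': 12, 's': 8, 'i': 5}
store['d']+store['s'] = 3+8 = 11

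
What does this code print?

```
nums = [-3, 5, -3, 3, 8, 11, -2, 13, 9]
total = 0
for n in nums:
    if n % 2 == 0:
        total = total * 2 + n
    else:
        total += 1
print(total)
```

34

n=-3: not even, total = 0+1 = 1
n=5: not even, total = 1+1 = 2
n=-3: not even, total = 2+1 = 3
n=3: not even, total = 3+1 = 4
n=8: even, total = 4*2+8 = 16
n=11: not even, total = 16+1 = 17
n=-2: even, total = 17*2+(-2) = 32
n=13: not even, total = 32+1 = 33
n=9: not even, total = 33+1 = 34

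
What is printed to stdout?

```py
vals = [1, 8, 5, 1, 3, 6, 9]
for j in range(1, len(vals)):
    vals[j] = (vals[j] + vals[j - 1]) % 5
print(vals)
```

j=1: vals[1] = (8+1)%5 = 4 → [1, 4, 5, 1, 3, 6, 9]
j=2: vals[2] = (5+4)%5 = 4 → [1, 4, 4, 1, 3, 6, 9]
j=3: vals[3] = (1+4)%5 = 0 → [1, 4, 4, 0, 3, 6, 9]
j=4: vals[4] = (3+0)%5 = 3 → [1, 4, 4, 0, 3, 6, 9]
j=5: vals[5] = (6+3)%5 = 4 → [1, 4, 4, 0, 3, 4, 9]
j=6: vals[6] = (9+4)%5 = 3 → [1, 4, 4, 0, 3, 4, 3]

[1, 4, 4, 0, 3, 4, 3]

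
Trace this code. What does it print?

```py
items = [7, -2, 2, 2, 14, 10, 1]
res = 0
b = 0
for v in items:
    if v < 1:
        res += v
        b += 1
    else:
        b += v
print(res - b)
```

v=7: not <1; b=7
v=-2: <1, res = 0+(-2) = -2; b=8
v=2: not <1; b=10
v=2: not <1; b=12
v=14: not <1; b=26
v=10: not <1; b=36
v=1: not <1; b=37
res-b = (-2)-37 = -39

-39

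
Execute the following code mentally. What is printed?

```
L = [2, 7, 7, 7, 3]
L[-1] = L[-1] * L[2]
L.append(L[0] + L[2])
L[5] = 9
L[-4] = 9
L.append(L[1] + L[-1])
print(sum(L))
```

71

L[-1] = L[-1]*L[2] = 3*7 = 21 → [2, 7, 7, 7, 21]
append L[0]+L[2] = 2+7 = 9 → [2, 7, 7, 7, 21, 9]
L[5] = 9 → [2, 7, 7, 7, 21, 9]
L[-4] = 9 → [2, 7, 9, 7, 21, 9]
append L[1]+L[-1] = 7+9 = 16 → [2, 7, 9, 7, 21, 9, 16]
sum = 71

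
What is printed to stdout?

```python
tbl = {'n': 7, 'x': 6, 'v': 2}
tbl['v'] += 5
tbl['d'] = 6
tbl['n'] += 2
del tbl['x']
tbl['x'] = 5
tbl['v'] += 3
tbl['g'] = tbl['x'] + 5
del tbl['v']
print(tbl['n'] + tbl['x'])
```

14

tbl['v'] = 2+5 = 7 → {'n': 7, 'x': 6, 'v': 7}
tbl['d'] = 6 → {'n': 7, 'x': 6, 'v': 7, 'd': 6}
tbl['n'] = 7+2 = 9 → {'n': 9, 'x': 6, 'v': 7, 'd': 6}
del 'x' → {'n': 9, 'v': 7, 'd': 6}
tbl['x'] = 5 → {'n': 9, 'v': 7, 'd': 6, 'x': 5}
tbl['v'] = 7+3 = 10 → {'n': 9, 'v': 10, 'd': 6, 'x': 5}
tbl['g'] = tbl['x']+5 = 10 → {'n': 9, 'v': 10, 'd': 6, 'x': 5, 'g': 10}
del 'v' → {'n': 9, 'd': 6, 'x': 5, 'g': 10}
tbl['n']+tbl['x'] = 9+5 = 14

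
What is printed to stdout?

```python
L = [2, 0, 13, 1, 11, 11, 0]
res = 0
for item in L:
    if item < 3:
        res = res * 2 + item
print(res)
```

18

item=2: <3, res = 0*2+2 = 2
item=0: <3, res = 2*2+0 = 4
item=13: not <3
item=1: <3, res = 4*2+1 = 9
item=11: not <3
item=11: not <3
item=0: <3, res = 9*2+0 = 18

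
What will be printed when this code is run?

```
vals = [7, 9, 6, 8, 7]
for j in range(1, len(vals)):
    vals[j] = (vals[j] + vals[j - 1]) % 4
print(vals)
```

j=1: vals[1] = (9+7)%4 = 0 → [7, 0, 6, 8, 7]
j=2: vals[2] = (6+0)%4 = 2 → [7, 0, 2, 8, 7]
j=3: vals[3] = (8+2)%4 = 2 → [7, 0, 2, 2, 7]
j=4: vals[4] = (7+2)%4 = 1 → [7, 0, 2, 2, 1]

[7, 0, 2, 2, 1]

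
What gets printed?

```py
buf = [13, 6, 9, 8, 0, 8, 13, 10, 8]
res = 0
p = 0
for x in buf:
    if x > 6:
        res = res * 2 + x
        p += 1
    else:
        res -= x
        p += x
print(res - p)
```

x=13: >6, res = 0*2+13 = 13; p=1
x=6: not >6, res = 13-6 = 7; p=7
x=9: >6, res = 7*2+9 = 23; p=8
x=8: >6, res = 23*2+8 = 54; p=9
x=0: not >6, res = 54-0 = 54; p=9
x=8: >6, res = 54*2+8 = 116; p=10
x=13: >6, res = 116*2+13 = 245; p=11
x=10: >6, res = 245*2+10 = 500; p=12
x=8: >6, res = 500*2+8 = 1008; p=13
res-p = 1008-13 = 995

995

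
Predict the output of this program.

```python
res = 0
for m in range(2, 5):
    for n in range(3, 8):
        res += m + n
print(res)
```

m=2,n=3: res = 0+5 = 5
m=2,n=4: res = 5+6 = 11
m=2,n=5: res = 11+7 = 18
m=2,n=6: res = 18+8 = 26
m=2,n=7: res = 26+9 = 35
m=3,n=3: res = 35+6 = 41
m=3,n=4: res = 41+7 = 48
m=3,n=5: res = 48+8 = 56
m=3,n=6: res = 56+9 = 65
m=3,n=7: res = 65+10 = 75
m=4,n=3: res = 75+7 = 82
m=4,n=4: res = 82+8 = 90
m=4,n=5: res = 90+9 = 99
m=4,n=6: res = 99+10 = 109
m=4,n=7: res = 109+11 = 120

120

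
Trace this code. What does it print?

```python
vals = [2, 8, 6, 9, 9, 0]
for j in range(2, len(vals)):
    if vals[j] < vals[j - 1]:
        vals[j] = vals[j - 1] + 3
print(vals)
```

[2, 8, 11, 14, 17, 20]

j=2: 6<8, vals[2] = 8+3 = 11 → [2, 8, 11, 9, 9, 0]
j=3: 9<11, vals[3] = 11+3 = 14 → [2, 8, 11, 14, 9, 0]
j=4: 9<14, vals[4] = 14+3 = 17 → [2, 8, 11, 14, 17, 0]
j=5: 0<17, vals[5] = 17+3 = 20 → [2, 8, 11, 14, 17, 20]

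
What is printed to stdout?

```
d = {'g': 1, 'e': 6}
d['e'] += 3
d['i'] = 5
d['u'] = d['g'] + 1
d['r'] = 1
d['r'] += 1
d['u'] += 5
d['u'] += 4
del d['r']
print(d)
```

d['e'] = 6+3 = 9 → {'g': 1, 'e': 9}
d['i'] = 5 → {'g': 1, 'e': 9, 'i': 5}
d['u'] = d['g']+1 = 2 → {'g': 1, 'e': 9, 'i': 5, 'u': 2}
d['r'] = 1 → {'g': 1, 'e': 9, 'i': 5, 'u': 2, 'r': 1}
d['r'] = 1+1 = 2 → {'g': 1, 'e': 9, 'i': 5, 'u': 2, 'r': 2}
d['u'] = 2+5 = 7 → {'g': 1, 'e': 9, 'i': 5, 'u': 7, 'r': 2}
d['u'] = 7+4 = 11 → {'g': 1, 'e': 9, 'i': 5, 'u': 11, 'r': 2}
del 'r' → {'g': 1, 'e': 9, 'i': 5, 'u': 11}

{'g': 1, 'e': 9, 'i': 5, 'u': 11}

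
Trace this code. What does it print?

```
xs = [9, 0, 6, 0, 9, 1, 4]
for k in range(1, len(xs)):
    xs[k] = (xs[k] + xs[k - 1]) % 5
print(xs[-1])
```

4

k=1: xs[1] = (0+9)%5 = 4 → [9, 4, 6, 0, 9, 1, 4]
k=2: xs[2] = (6+4)%5 = 0 → [9, 4, 0, 0, 9, 1, 4]
k=3: xs[3] = (0+0)%5 = 0 → [9, 4, 0, 0, 9, 1, 4]
k=4: xs[4] = (9+0)%5 = 4 → [9, 4, 0, 0, 4, 1, 4]
k=5: xs[5] = (1+4)%5 = 0 → [9, 4, 0, 0, 4, 0, 4]
k=6: xs[6] = (4+0)%5 = 4 → [9, 4, 0, 0, 4, 0, 4]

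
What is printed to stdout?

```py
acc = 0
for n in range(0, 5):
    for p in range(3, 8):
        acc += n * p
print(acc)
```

250

n=0,p=3: acc = 0+0 = 0
n=0,p=4: acc = 0+0 = 0
n=0,p=5: acc = 0+0 = 0
n=0,p=6: acc = 0+0 = 0
n=0,p=7: acc = 0+0 = 0
n=1,p=3: acc = 0+3 = 3
n=1,p=4: acc = 3+4 = 7
n=1,p=5: acc = 7+5 = 12
n=1,p=6: acc = 12+6 = 18
n=1,p=7: acc = 18+7 = 25
n=2,p=3: acc = 25+6 = 31
n=2,p=4: acc = 31+8 = 39
n=2,p=5: acc = 39+10 = 49
n=2,p=6: acc = 49+12 = 61
n=2,p=7: acc = 61+14 = 75
n=3,p=3: acc = 75+9 = 84
n=3,p=4: acc = 84+12 = 96
n=3,p=5: acc = 96+15 = 111
n=3,p=6: acc = 111+18 = 129
n=3,p=7: acc = 129+21 = 150
n=4,p=3: acc = 150+12 = 162
n=4,p=4: acc = 162+16 = 178
n=4,p=5: acc = 178+20 = 198
n=4,p=6: acc = 198+24 = 222
n=4,p=7: acc = 222+28 = 250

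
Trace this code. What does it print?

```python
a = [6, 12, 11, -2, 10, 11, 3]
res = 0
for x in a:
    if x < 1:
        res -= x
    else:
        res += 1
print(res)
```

x=6: not <1, res = 0+1 = 1
x=12: not <1, res = 1+1 = 2
x=11: not <1, res = 2+1 = 3
x=-2: <1, res = 3-(-2) = 5
x=10: not <1, res = 5+1 = 6
x=11: not <1, res = 6+1 = 7
x=3: not <1, res = 7+1 = 8

8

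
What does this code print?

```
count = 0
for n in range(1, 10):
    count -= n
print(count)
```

-45

n=1: count = 0-1 = -1
n=2: count = (-1)-2 = -3
n=3: count = (-3)-3 = -6
n=4: count = (-6)-4 = -10
n=5: count = (-10)-5 = -15
n=6: count = (-15)-6 = -21
n=7: count = (-21)-7 = -28
n=8: count = (-28)-8 = -36
n=9: count = (-36)-9 = -45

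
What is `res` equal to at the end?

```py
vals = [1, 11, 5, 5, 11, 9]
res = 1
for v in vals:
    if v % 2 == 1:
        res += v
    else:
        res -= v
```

v=1: odd, res = 1+1 = 2
v=11: odd, res = 2+11 = 13
v=5: odd, res = 13+5 = 18
v=5: odd, res = 18+5 = 23
v=11: odd, res = 23+11 = 34
v=9: odd, res = 34+9 = 43

43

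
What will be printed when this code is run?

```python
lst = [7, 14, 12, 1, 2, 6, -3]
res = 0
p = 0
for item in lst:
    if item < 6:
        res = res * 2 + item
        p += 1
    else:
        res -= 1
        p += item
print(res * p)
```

item=7: not <6, res = 0-1 = -1; p=7
item=14: not <6, res = (-1)-1 = -2; p=21
item=12: not <6, res = (-2)-1 = -3; p=33
item=1: <6, res = (-3)*2+1 = -5; p=34
item=2: <6, res = (-5)*2+2 = -8; p=35
item=6: not <6, res = (-8)-1 = -9; p=41
item=-3: <6, res = (-9)*2+(-3) = -21; p=42
res*p = (-21)*42 = -882

-882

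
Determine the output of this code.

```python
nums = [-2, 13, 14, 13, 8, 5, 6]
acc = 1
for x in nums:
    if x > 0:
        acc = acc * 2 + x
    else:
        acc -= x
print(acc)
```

x=-2: not >0, acc = 1-(-2) = 3
x=13: >0, acc = 3*2+13 = 19
x=14: >0, acc = 19*2+14 = 52
x=13: >0, acc = 52*2+13 = 117
x=8: >0, acc = 117*2+8 = 242
x=5: >0, acc = 242*2+5 = 489
x=6: >0, acc = 489*2+6 = 984

984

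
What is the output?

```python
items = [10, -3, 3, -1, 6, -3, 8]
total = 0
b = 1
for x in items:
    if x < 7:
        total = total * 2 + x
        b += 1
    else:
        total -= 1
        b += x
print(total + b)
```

x=10: not <7, total = 0-1 = -1; b=11
x=-3: <7, total = (-1)*2+(-3) = -5; b=12
x=3: <7, total = (-5)*2+3 = -7; b=13
x=-1: <7, total = (-7)*2+(-1) = -15; b=14
x=6: <7, total = (-15)*2+6 = -24; b=15
x=-3: <7, total = (-24)*2+(-3) = -51; b=16
x=8: not <7, total = (-51)-1 = -52; b=24
total+b = (-52)+24 = -28

-28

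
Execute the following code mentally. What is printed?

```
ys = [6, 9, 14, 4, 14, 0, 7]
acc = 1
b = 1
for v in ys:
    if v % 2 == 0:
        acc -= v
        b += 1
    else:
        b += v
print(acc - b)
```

-59

v=6: even, acc = 1-6 = -5; b=2
v=9: not even; b=11
v=14: even, acc = (-5)-14 = -19; b=12
v=4: even, acc = (-19)-4 = -23; b=13
v=14: even, acc = (-23)-14 = -37; b=14
v=0: even, acc = (-37)-0 = -37; b=15
v=7: not even; b=22
acc-b = (-37)-22 = -59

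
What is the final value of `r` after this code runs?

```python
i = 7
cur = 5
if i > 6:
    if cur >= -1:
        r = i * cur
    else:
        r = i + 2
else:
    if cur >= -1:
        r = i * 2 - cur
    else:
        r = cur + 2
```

35

i=7, cur=5
i > 6 is True; cur >= -1 is True
→ r = i * cur = 35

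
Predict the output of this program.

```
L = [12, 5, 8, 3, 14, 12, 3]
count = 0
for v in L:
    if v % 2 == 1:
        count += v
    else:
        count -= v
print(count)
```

-35

v=12: not odd, count = 0-12 = -12
v=5: odd, count = (-12)+5 = -7
v=8: not odd, count = (-7)-8 = -15
v=3: odd, count = (-15)+3 = -12
v=14: not odd, count = (-12)-14 = -26
v=12: not odd, count = (-26)-12 = -38
v=3: odd, count = (-38)+3 = -35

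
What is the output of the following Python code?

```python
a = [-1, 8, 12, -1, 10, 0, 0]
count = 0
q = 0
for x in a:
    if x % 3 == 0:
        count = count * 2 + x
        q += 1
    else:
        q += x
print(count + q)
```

67

x=-1: not %3==0; q=-1
x=8: not %3==0; q=7
x=12: %3==0, count = 0*2+12 = 12; q=8
x=-1: not %3==0; q=7
x=10: not %3==0; q=17
x=0: %3==0, count = 12*2+0 = 24; q=18
x=0: %3==0, count = 24*2+0 = 48; q=19
count+q = 48+19 = 67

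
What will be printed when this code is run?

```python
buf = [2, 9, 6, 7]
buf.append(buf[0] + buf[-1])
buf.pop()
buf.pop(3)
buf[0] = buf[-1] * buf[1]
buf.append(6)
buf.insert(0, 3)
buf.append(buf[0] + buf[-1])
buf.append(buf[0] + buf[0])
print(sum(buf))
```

93

append buf[0]+buf[-1] = 2+7 = 9 → [2, 9, 6, 7, 9]
pop() removes 9 → [2, 9, 6, 7]
pop(3) removes 7 → [2, 9, 6]
buf[0] = buf[-1]*buf[1] = 6*9 = 54 → [54, 9, 6]
append 6 → [54, 9, 6, 6]
insert 3 at 0 → [3, 54, 9, 6, 6]
append buf[0]+buf[-1] = 3+6 = 9 → [3, 54, 9, 6, 6, 9]
append buf[0]+buf[0] = 3+3 = 6 → [3, 54, 9, 6, 6, 9, 6]
sum = 93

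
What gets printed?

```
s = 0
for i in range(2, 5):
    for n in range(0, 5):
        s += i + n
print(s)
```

i=2,n=0: s = 0+2 = 2
i=2,n=1: s = 2+3 = 5
i=2,n=2: s = 5+4 = 9
i=2,n=3: s = 9+5 = 14
i=2,n=4: s = 14+6 = 20
i=3,n=0: s = 20+3 = 23
i=3,n=1: s = 23+4 = 27
i=3,n=2: s = 27+5 = 32
i=3,n=3: s = 32+6 = 38
i=3,n=4: s = 38+7 = 45
i=4,n=0: s = 45+4 = 49
i=4,n=1: s = 49+5 = 54
i=4,n=2: s = 54+6 = 60
i=4,n=3: s = 60+7 = 67
i=4,n=4: s = 67+8 = 75

75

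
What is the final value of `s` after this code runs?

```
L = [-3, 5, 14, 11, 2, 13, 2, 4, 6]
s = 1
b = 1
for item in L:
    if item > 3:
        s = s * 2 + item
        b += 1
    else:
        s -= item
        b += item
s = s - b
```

762

item=-3: not >3, s = 1-(-3) = 4; b=-2
item=5: >3, s = 4*2+5 = 13; b=-1
item=14: >3, s = 13*2+14 = 40; b=0
item=11: >3, s = 40*2+11 = 91; b=1
item=2: not >3, s = 91-2 = 89; b=3
item=13: >3, s = 89*2+13 = 191; b=4
item=2: not >3, s = 191-2 = 189; b=6
item=4: >3, s = 189*2+4 = 382; b=7
item=6: >3, s = 382*2+6 = 770; b=8
s-b = 770-8 = 762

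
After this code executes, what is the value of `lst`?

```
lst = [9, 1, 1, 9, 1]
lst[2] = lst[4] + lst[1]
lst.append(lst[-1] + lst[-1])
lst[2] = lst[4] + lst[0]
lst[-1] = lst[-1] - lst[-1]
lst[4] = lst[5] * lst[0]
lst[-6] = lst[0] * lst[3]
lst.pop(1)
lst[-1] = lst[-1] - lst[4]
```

lst[2] = lst[4]+lst[1] = 1+1 = 2 → [9, 1, 2, 9, 1]
append lst[-1]+lst[-1] = 1+1 = 2 → [9, 1, 2, 9, 1, 2]
lst[2] = lst[4]+lst[0] = 1+9 = 10 → [9, 1, 10, 9, 1, 2]
lst[-1] = lst[-1]-lst[-1] = 2-2 = 0 → [9, 1, 10, 9, 1, 0]
lst[4] = lst[5]*lst[0] = 0*9 = 0 → [9, 1, 10, 9, 0, 0]
lst[-6] = lst[0]*lst[3] = 9*9 = 81 → [81, 1, 10, 9, 0, 0]
pop(1) removes 1 → [81, 10, 9, 0, 0]
lst[-1] = lst[-1]-lst[4] = 0-0 = 0 → [81, 10, 9, 0, 0]

[81, 10, 9, 0, 0]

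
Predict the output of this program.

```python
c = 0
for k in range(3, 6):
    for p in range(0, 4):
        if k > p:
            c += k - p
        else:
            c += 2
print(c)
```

k=3,p=0: 3>0, c = 0+3 = 3
k=3,p=1: 3>1, c = 3+2 = 5
k=3,p=2: 3>2, c = 5+1 = 6
k=3,p=3: not 3>3, c = 6+2 = 8
k=4,p=0: 4>0, c = 8+4 = 12
k=4,p=1: 4>1, c = 12+3 = 15
k=4,p=2: 4>2, c = 15+2 = 17
k=4,p=3: 4>3, c = 17+1 = 18
k=5,p=0: 5>0, c = 18+5 = 23
k=5,p=1: 5>1, c = 23+4 = 27
k=5,p=2: 5>2, c = 27+3 = 30
k=5,p=3: 5>3, c = 30+2 = 32

32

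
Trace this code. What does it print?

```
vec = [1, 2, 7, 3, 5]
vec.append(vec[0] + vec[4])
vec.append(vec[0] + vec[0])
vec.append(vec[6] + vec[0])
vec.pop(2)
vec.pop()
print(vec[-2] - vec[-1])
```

4

append vec[0]+vec[4] = 1+5 = 6 → [1, 2, 7, 3, 5, 6]
append vec[0]+vec[0] = 1+1 = 2 → [1, 2, 7, 3, 5, 6, 2]
append vec[6]+vec[0] = 2+1 = 3 → [1, 2, 7, 3, 5, 6, 2, 3]
pop(2) removes 7 → [1, 2, 3, 5, 6, 2, 3]
pop() removes 3 → [1, 2, 3, 5, 6, 2]
vec[-2]-vec[-1] = 6-2 = 4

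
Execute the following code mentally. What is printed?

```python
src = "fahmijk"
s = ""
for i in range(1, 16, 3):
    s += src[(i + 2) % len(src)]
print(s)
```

mkhja

i=1: add src[3]='m' → 'm'
i=4: add src[6]='k' → 'mk'
i=7: add src[2]='h' → 'mkh'
i=10: add src[5]='j' → 'mkhj'
i=13: add src[1]='a' → 'mkhja'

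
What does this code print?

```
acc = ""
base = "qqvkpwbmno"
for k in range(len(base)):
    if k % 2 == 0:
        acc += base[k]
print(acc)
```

k=0: add 'q' → 'q'
k=1: skip
k=2: add 'v' → 'qv'
k=3: skip
k=4: add 'p' → 'qvp'
k=5: skip
k=6: add 'b' → 'qvpb'
k=7: skip
k=8: add 'n' → 'qvpbn'
k=9: skip

qvpbn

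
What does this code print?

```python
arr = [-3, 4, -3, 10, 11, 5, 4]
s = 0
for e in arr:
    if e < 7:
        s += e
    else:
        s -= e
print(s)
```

-14

e=-3: <7, s = 0+(-3) = -3
e=4: <7, s = (-3)+4 = 1
e=-3: <7, s = 1+(-3) = -2
e=10: not <7, s = (-2)-10 = -12
e=11: not <7, s = (-12)-11 = -23
e=5: <7, s = (-23)+5 = -18
e=4: <7, s = (-18)+4 = -14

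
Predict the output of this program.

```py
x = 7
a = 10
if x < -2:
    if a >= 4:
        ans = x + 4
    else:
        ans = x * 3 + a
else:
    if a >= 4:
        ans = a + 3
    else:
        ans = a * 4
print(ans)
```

13

x=7, a=10
x < -2 is False; a >= 4 is True
→ ans = a + 3 = 13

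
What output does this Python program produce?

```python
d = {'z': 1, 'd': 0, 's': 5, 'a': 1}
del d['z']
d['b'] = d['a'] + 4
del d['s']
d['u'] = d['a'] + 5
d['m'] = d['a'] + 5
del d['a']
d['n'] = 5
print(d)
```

del 'z' → {'d': 0, 's': 5, 'a': 1}
d['b'] = d['a']+4 = 5 → {'d': 0, 's': 5, 'a': 1, 'b': 5}
del 's' → {'d': 0, 'a': 1, 'b': 5}
d['u'] = d['a']+5 = 6 → {'d': 0, 'a': 1, 'b': 5, 'u': 6}
d['m'] = d['a']+5 = 6 → {'d': 0, 'a': 1, 'b': 5, 'u': 6, 'm': 6}
del 'a' → {'d': 0, 'b': 5, 'u': 6, 'm': 6}
d['n'] = 5 → {'d': 0, 'b': 5, 'u': 6, 'm': 6, 'n': 5}

{'d': 0, 'b': 5, 'u': 6, 'm': 6, 'n': 5}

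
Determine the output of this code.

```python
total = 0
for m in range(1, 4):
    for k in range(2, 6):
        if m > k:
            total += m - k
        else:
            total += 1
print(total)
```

m=1,k=2: not 1>2, total = 0+1 = 1
m=1,k=3: not 1>3, total = 1+1 = 2
m=1,k=4: not 1>4, total = 2+1 = 3
m=1,k=5: not 1>5, total = 3+1 = 4
m=2,k=2: not 2>2, total = 4+1 = 5
m=2,k=3: not 2>3, total = 5+1 = 6
m=2,k=4: not 2>4, total = 6+1 = 7
m=2,k=5: not 2>5, total = 7+1 = 8
m=3,k=2: 3>2, total = 8+1 = 9
m=3,k=3: not 3>3, total = 9+1 = 10
m=3,k=4: not 3>4, total = 10+1 = 11
m=3,k=5: not 3>5, total = 11+1 = 12

12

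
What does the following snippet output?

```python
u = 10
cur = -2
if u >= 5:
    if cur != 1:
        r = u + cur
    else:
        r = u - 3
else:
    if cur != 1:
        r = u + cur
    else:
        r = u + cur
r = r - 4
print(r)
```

u=10, cur=-2
u >= 5 is True; cur != 1 is True
→ r = u + cur = 8
r = 8-4 = 4

4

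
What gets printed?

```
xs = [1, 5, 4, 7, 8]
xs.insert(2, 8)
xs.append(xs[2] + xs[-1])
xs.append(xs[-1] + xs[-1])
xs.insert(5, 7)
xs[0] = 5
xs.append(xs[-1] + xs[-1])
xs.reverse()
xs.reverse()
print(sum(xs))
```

insert 8 at 2 → [1, 5, 8, 4, 7, 8]
append xs[2]+xs[-1] = 8+8 = 16 → [1, 5, 8, 4, 7, 8, 16]
append xs[-1]+xs[-1] = 16+16 = 32 → [1, 5, 8, 4, 7, 8, 16, 32]
insert 7 at 5 → [1, 5, 8, 4, 7, 7, 8, 16, 32]
xs[0] = 5 → [5, 5, 8, 4, 7, 7, 8, 16, 32]
append xs[-1]+xs[-1] = 32+32 = 64 → [5, 5, 8, 4, 7, 7, 8, 16, 32, 64]
reverse → [64, 32, 16, 8, 7, 7, 4, 8, 5, 5]
reverse → [5, 5, 8, 4, 7, 7, 8, 16, 32, 64]
sum = 156

156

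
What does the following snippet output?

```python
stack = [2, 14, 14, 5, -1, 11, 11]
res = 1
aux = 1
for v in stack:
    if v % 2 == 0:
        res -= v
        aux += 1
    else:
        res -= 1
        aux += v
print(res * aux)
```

-990

v=2: even, res = 1-2 = -1; aux=2
v=14: even, res = (-1)-14 = -15; aux=3
v=14: even, res = (-15)-14 = -29; aux=4
v=5: not even, res = (-29)-1 = -30; aux=9
v=-1: not even, res = (-30)-1 = -31; aux=8
v=11: not even, res = (-31)-1 = -32; aux=19
v=11: not even, res = (-32)-1 = -33; aux=30
res*aux = (-33)*30 = -990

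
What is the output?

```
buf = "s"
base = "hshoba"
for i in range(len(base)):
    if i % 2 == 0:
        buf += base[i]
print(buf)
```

i=0: add 'h' → 'sh'
i=1: skip
i=2: add 'h' → 'shh'
i=3: skip
i=4: add 'b' → 'shhb'
i=5: skip

shhb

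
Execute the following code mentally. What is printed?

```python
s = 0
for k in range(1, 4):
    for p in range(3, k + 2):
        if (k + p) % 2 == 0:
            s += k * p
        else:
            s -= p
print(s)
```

2

k=2,p=3: odd sum, s = 0-3 = -3
k=3,p=3: even sum, s = (-3)+9 = 6
k=3,p=4: odd sum, s = 6-4 = 2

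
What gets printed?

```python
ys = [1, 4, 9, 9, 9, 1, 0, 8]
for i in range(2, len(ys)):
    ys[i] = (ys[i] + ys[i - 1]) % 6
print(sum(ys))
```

i=2: ys[2] = (9+4)%6 = 1 → [1, 4, 1, 9, 9, 1, 0, 8]
i=3: ys[3] = (9+1)%6 = 4 → [1, 4, 1, 4, 9, 1, 0, 8]
i=4: ys[4] = (9+4)%6 = 1 → [1, 4, 1, 4, 1, 1, 0, 8]
i=5: ys[5] = (1+1)%6 = 2 → [1, 4, 1, 4, 1, 2, 0, 8]
i=6: ys[6] = (0+2)%6 = 2 → [1, 4, 1, 4, 1, 2, 2, 8]
i=7: ys[7] = (8+2)%6 = 4 → [1, 4, 1, 4, 1, 2, 2, 4]
sum = 19

19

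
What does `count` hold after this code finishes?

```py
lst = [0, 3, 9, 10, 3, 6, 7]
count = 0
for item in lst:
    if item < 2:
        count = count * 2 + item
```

item=0: <2, count = 0*2+0 = 0
item=3: not <2
item=9: not <2
item=10: not <2
item=3: not <2
item=6: not <2
item=7: not <2

0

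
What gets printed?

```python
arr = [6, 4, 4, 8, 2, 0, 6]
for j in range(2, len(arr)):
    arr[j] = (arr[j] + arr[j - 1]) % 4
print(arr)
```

j=2: arr[2] = (4+4)%4 = 0 → [6, 4, 0, 8, 2, 0, 6]
j=3: arr[3] = (8+0)%4 = 0 → [6, 4, 0, 0, 2, 0, 6]
j=4: arr[4] = (2+0)%4 = 2 → [6, 4, 0, 0, 2, 0, 6]
j=5: arr[5] = (0+2)%4 = 2 → [6, 4, 0, 0, 2, 2, 6]
j=6: arr[6] = (6+2)%4 = 0 → [6, 4, 0, 0, 2, 2, 0]

[6, 4, 0, 0, 2, 2, 0]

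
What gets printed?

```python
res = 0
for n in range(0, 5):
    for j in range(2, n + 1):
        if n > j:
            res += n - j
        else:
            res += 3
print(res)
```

n=2,j=2: not 2>2, res = 0+3 = 3
n=3,j=2: 3>2, res = 3+1 = 4
n=3,j=3: not 3>3, res = 4+3 = 7
n=4,j=2: 4>2, res = 7+2 = 9
n=4,j=3: 4>3, res = 9+1 = 10
n=4,j=4: not 4>4, res = 10+3 = 13

13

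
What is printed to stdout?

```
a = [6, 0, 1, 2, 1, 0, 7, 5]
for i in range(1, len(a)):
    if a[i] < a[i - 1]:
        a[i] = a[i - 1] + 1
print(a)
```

[6, 7, 8, 9, 10, 11, 12, 13]

i=1: 0<6, a[1] = 6+1 = 7 → [6, 7, 1, 2, 1, 0, 7, 5]
i=2: 1<7, a[2] = 7+1 = 8 → [6, 7, 8, 2, 1, 0, 7, 5]
i=3: 2<8, a[3] = 8+1 = 9 → [6, 7, 8, 9, 1, 0, 7, 5]
i=4: 1<9, a[4] = 9+1 = 10 → [6, 7, 8, 9, 10, 0, 7, 5]
i=5: 0<10, a[5] = 10+1 = 11 → [6, 7, 8, 9, 10, 11, 7, 5]
i=6: 7<11, a[6] = 11+1 = 12 → [6, 7, 8, 9, 10, 11, 12, 5]
i=7: 5<12, a[7] = 12+1 = 13 → [6, 7, 8, 9, 10, 11, 12, 13]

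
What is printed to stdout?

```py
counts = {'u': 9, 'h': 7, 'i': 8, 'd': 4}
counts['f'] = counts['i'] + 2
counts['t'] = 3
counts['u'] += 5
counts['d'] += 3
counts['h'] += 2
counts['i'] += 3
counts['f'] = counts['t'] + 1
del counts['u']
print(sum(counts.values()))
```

counts['f'] = counts['i']+2 = 10 → {'u': 9, 'h': 7, 'i': 8, 'd': 4, 'f': 10}
counts['t'] = 3 → {'u': 9, 'h': 7, 'i': 8, 'd': 4, 'f': 10, 't': 3}
counts['u'] = 9+5 = 14 → {'u': 14, 'h': 7, 'i': 8, 'd': 4, 'f': 10, 't': 3}
counts['d'] = 4+3 = 7 → {'u': 14, 'h': 7, 'i': 8, 'd': 7, 'f': 10, 't': 3}
counts['h'] = 7+2 = 9 → {'u': 14, 'h': 9, 'i': 8, 'd': 7, 'f': 10, 't': 3}
counts['i'] = 8+3 = 11 → {'u': 14, 'h': 9, 'i': 11, 'd': 7, 'f': 10, 't': 3}
counts['f'] = counts['t']+1 = 4 → {'u': 14, 'h': 9, 'i': 11, 'd': 7, 'f': 4, 't': 3}
del 'u' → {'h': 9, 'i': 11, 'd': 7, 'f': 4, 't': 3}
sum of values = 34

34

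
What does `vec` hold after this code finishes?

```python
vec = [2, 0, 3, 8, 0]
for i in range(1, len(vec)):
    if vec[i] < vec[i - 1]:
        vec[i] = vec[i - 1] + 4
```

[2, 6, 10, 14, 18]

i=1: 0<2, vec[1] = 2+4 = 6 → [2, 6, 3, 8, 0]
i=2: 3<6, vec[2] = 6+4 = 10 → [2, 6, 10, 8, 0]
i=3: 8<10, vec[3] = 10+4 = 14 → [2, 6, 10, 14, 0]
i=4: 0<14, vec[4] = 14+4 = 18 → [2, 6, 10, 14, 18]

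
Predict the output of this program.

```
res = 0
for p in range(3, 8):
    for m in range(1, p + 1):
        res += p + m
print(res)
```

215

p=3,m=1: res = 0+4 = 4
p=3,m=2: res = 4+5 = 9
p=3,m=3: res = 9+6 = 15
p=4,m=1: res = 15+5 = 20
p=4,m=2: res = 20+6 = 26
p=4,m=3: res = 26+7 = 33
p=4,m=4: res = 33+8 = 41
p=5,m=1: res = 41+6 = 47
p=5,m=2: res = 47+7 = 54
p=5,m=3: res = 54+8 = 62
p=5,m=4: res = 62+9 = 71
p=5,m=5: res = 71+10 = 81
p=6,m=1: res = 81+7 = 88
p=6,m=2: res = 88+8 = 96
p=6,m=3: res = 96+9 = 105
p=6,m=4: res = 105+10 = 115
p=6,m=5: res = 115+11 = 126
p=6,m=6: res = 126+12 = 138
p=7,m=1: res = 138+8 = 146
p=7,m=2: res = 146+9 = 155
p=7,m=3: res = 155+10 = 165
p=7,m=4: res = 165+11 = 176
p=7,m=5: res = 176+12 = 188
p=7,m=6: res = 188+13 = 201
p=7,m=7: res = 201+14 = 215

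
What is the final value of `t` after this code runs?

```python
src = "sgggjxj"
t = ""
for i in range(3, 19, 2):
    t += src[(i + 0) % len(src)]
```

'gxsgjjgg'

i=3: add src[3]='g' → 'g'
i=5: add src[5]='x' → 'gx'
i=7: add src[0]='s' → 'gxs'
i=9: add src[2]='g' → 'gxsg'
i=11: add src[4]='j' → 'gxsgj'
i=13: add src[6]='j' → 'gxsgjj'
i=15: add src[1]='g' → 'gxsgjjg'
i=17: add src[3]='g' → 'gxsgjjgg'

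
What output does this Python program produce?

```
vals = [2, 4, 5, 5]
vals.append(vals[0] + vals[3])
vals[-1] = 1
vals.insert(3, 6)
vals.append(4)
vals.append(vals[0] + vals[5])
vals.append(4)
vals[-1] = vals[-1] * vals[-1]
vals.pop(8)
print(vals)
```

append vals[0]+vals[3] = 2+5 = 7 → [2, 4, 5, 5, 7]
vals[-1] = 1 → [2, 4, 5, 5, 1]
insert 6 at 3 → [2, 4, 5, 6, 5, 1]
append 4 → [2, 4, 5, 6, 5, 1, 4]
append vals[0]+vals[5] = 2+1 = 3 → [2, 4, 5, 6, 5, 1, 4, 3]
append 4 → [2, 4, 5, 6, 5, 1, 4, 3, 4]
vals[-1] = vals[-1]*vals[-1] = 4*4 = 16 → [2, 4, 5, 6, 5, 1, 4, 3, 16]
pop(8) removes 16 → [2, 4, 5, 6, 5, 1, 4, 3]

[2, 4, 5, 6, 5, 1, 4, 3]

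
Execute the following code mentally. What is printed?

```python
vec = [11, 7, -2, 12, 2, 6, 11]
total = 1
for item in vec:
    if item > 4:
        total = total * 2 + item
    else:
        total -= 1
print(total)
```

323

item=11: >4, total = 1*2+11 = 13
item=7: >4, total = 13*2+7 = 33
item=-2: not >4, total = 33-1 = 32
item=12: >4, total = 32*2+12 = 76
item=2: not >4, total = 76-1 = 75
item=6: >4, total = 75*2+6 = 156
item=11: >4, total = 156*2+11 = 323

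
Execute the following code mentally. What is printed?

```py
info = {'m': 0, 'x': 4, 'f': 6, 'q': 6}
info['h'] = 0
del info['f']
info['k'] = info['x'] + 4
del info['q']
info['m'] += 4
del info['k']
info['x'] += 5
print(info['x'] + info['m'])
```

info['h'] = 0 → {'m': 0, 'x': 4, 'f': 6, 'q': 6, 'h': 0}
del 'f' → {'m': 0, 'x': 4, 'q': 6, 'h': 0}
info['k'] = info['x']+4 = 8 → {'m': 0, 'x': 4, 'q': 6, 'h': 0, 'k': 8}
del 'q' → {'m': 0, 'x': 4, 'h': 0, 'k': 8}
info['m'] = 0+4 = 4 → {'m': 4, 'x': 4, 'h': 0, 'k': 8}
del 'k' → {'m': 4, 'x': 4, 'h': 0}
info['x'] = 4+5 = 9 → {'m': 4, 'x': 9, 'h': 0}
info['x']+info['m'] = 9+4 = 13

13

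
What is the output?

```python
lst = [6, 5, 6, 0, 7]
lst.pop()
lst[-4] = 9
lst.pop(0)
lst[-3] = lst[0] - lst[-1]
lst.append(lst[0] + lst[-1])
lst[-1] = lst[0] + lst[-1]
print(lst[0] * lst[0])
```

25

pop() removes 7 → [6, 5, 6, 0]
lst[-4] = 9 → [9, 5, 6, 0]
pop(0) removes 9 → [5, 6, 0]
lst[-3] = lst[0]-lst[-1] = 5-0 = 5 → [5, 6, 0]
append lst[0]+lst[-1] = 5+0 = 5 → [5, 6, 0, 5]
lst[-1] = lst[0]+lst[-1] = 5+5 = 10 → [5, 6, 0, 10]
lst[0]*lst[0] = 5*5 = 25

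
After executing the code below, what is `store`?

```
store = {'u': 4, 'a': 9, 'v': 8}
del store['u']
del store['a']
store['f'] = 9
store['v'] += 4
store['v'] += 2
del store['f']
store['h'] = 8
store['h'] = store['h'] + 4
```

{'v': 14, 'h': 12}

del 'u' → {'a': 9, 'v': 8}
del 'a' → {'v': 8}
store['f'] = 9 → {'v': 8, 'f': 9}
store['v'] = 8+4 = 12 → {'v': 12, 'f': 9}
store['v'] = 12+2 = 14 → {'v': 14, 'f': 9}
del 'f' → {'v': 14}
store['h'] = 8 → {'v': 14, 'h': 8}
store['h'] = store['h']+4 = 12 → {'v': 14, 'h': 12}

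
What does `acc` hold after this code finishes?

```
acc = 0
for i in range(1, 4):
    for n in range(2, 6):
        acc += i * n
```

84

i=1,n=2: acc = 0+2 = 2
i=1,n=3: acc = 2+3 = 5
i=1,n=4: acc = 5+4 = 9
i=1,n=5: acc = 9+5 = 14
i=2,n=2: acc = 14+4 = 18
i=2,n=3: acc = 18+6 = 24
i=2,n=4: acc = 24+8 = 32
i=2,n=5: acc = 32+10 = 42
i=3,n=2: acc = 42+6 = 48
i=3,n=3: acc = 48+9 = 57
i=3,n=4: acc = 57+12 = 69
i=3,n=5: acc = 69+15 = 84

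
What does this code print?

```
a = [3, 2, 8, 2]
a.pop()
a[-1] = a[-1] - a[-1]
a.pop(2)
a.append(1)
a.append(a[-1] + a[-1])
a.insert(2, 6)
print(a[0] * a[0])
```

pop() removes 2 → [3, 2, 8]
a[-1] = a[-1]-a[-1] = 8-8 = 0 → [3, 2, 0]
pop(2) removes 0 → [3, 2]
append 1 → [3, 2, 1]
append a[-1]+a[-1] = 1+1 = 2 → [3, 2, 1, 2]
insert 6 at 2 → [3, 2, 6, 1, 2]
a[0]*a[0] = 3*3 = 9

9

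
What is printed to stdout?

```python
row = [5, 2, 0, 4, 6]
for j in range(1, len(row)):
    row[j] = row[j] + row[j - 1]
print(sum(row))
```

j=1: row[1] = 2+5 = 7 → [5, 7, 0, 4, 6]
j=2: row[2] = 0+7 = 7 → [5, 7, 7, 4, 6]
j=3: row[3] = 4+7 = 11 → [5, 7, 7, 11, 6]
j=4: row[4] = 6+11 = 17 → [5, 7, 7, 11, 17]
sum = 47

47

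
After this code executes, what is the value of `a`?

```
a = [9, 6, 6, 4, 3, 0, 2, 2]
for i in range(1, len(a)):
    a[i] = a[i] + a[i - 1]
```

i=1: a[1] = 6+9 = 15 → [9, 15, 6, 4, 3, 0, 2, 2]
i=2: a[2] = 6+15 = 21 → [9, 15, 21, 4, 3, 0, 2, 2]
i=3: a[3] = 4+21 = 25 → [9, 15, 21, 25, 3, 0, 2, 2]
i=4: a[4] = 3+25 = 28 → [9, 15, 21, 25, 28, 0, 2, 2]
i=5: a[5] = 0+28 = 28 → [9, 15, 21, 25, 28, 28, 2, 2]
i=6: a[6] = 2+28 = 30 → [9, 15, 21, 25, 28, 28, 30, 2]
i=7: a[7] = 2+30 = 32 → [9, 15, 21, 25, 28, 28, 30, 32]

[9, 15, 21, 25, 28, 28, 30, 32]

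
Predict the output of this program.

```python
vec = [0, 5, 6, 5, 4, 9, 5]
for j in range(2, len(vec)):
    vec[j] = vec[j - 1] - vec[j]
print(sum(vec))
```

-55

j=2: vec[2] = 5-6 = -1 → [0, 5, -1, 5, 4, 9, 5]
j=3: vec[3] = (-1)-5 = -6 → [0, 5, -1, -6, 4, 9, 5]
j=4: vec[4] = (-6)-4 = -10 → [0, 5, -1, -6, -10, 9, 5]
j=5: vec[5] = (-10)-9 = -19 → [0, 5, -1, -6, -10, -19, 5]
j=6: vec[6] = (-19)-5 = -24 → [0, 5, -1, -6, -10, -19, -24]
sum = -55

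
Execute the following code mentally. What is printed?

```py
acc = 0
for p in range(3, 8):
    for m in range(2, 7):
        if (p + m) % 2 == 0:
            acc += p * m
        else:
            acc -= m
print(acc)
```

188

p=3,m=2: odd sum, acc = 0-2 = -2
p=3,m=3: even sum, acc = (-2)+9 = 7
p=3,m=4: odd sum, acc = 7-4 = 3
p=3,m=5: even sum, acc = 3+15 = 18
p=3,m=6: odd sum, acc = 18-6 = 12
p=4,m=2: even sum, acc = 12+8 = 20
p=4,m=3: odd sum, acc = 20-3 = 17
p=4,m=4: even sum, acc = 17+16 = 33
p=4,m=5: odd sum, acc = 33-5 = 28
p=4,m=6: even sum, acc = 28+24 = 52
p=5,m=2: odd sum, acc = 52-2 = 50
p=5,m=3: even sum, acc = 50+15 = 65
p=5,m=4: odd sum, acc = 65-4 = 61
p=5,m=5: even sum, acc = 61+25 = 86
p=5,m=6: odd sum, acc = 86-6 = 80
p=6,m=2: even sum, acc = 80+12 = 92
p=6,m=3: odd sum, acc = 92-3 = 89
p=6,m=4: even sum, acc = 89+24 = 113
p=6,m=5: odd sum, acc = 113-5 = 108
p=6,m=6: even sum, acc = 108+36 = 144
p=7,m=2: odd sum, acc = 144-2 = 142
p=7,m=3: even sum, acc = 142+21 = 163
p=7,m=4: odd sum, acc = 163-4 = 159
p=7,m=5: even sum, acc = 159+35 = 194
p=7,m=6: odd sum, acc = 194-6 = 188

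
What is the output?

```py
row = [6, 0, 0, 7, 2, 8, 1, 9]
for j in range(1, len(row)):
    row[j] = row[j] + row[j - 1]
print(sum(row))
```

j=1: row[1] = 0+6 = 6 → [6, 6, 0, 7, 2, 8, 1, 9]
j=2: row[2] = 0+6 = 6 → [6, 6, 6, 7, 2, 8, 1, 9]
j=3: row[3] = 7+6 = 13 → [6, 6, 6, 13, 2, 8, 1, 9]
j=4: row[4] = 2+13 = 15 → [6, 6, 6, 13, 15, 8, 1, 9]
j=5: row[5] = 8+15 = 23 → [6, 6, 6, 13, 15, 23, 1, 9]
j=6: row[6] = 1+23 = 24 → [6, 6, 6, 13, 15, 23, 24, 9]
j=7: row[7] = 9+24 = 33 → [6, 6, 6, 13, 15, 23, 24, 33]
sum = 126

126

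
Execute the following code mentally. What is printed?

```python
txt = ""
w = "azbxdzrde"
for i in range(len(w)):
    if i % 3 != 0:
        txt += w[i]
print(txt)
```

i=0: skip
i=1: add 'z' → 'z'
i=2: add 'b' → 'zb'
i=3: skip
i=4: add 'd' → 'zbd'
i=5: add 'z' → 'zbdz'
i=6: skip
i=7: add 'd' → 'zbdzd'
i=8: add 'e' → 'zbdzde'

zbdzde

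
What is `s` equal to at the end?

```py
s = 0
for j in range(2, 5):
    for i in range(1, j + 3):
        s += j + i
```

j=2,i=1: s = 0+3 = 3
j=2,i=2: s = 3+4 = 7
j=2,i=3: s = 7+5 = 12
j=2,i=4: s = 12+6 = 18
j=3,i=1: s = 18+4 = 22
j=3,i=2: s = 22+5 = 27
j=3,i=3: s = 27+6 = 33
j=3,i=4: s = 33+7 = 40
j=3,i=5: s = 40+8 = 48
j=4,i=1: s = 48+5 = 53
j=4,i=2: s = 53+6 = 59
j=4,i=3: s = 59+7 = 66
j=4,i=4: s = 66+8 = 74
j=4,i=5: s = 74+9 = 83
j=4,i=6: s = 83+10 = 93

93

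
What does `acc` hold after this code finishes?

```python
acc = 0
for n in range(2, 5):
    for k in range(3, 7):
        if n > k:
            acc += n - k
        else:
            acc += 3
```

34

n=2,k=3: not 2>3, acc = 0+3 = 3
n=2,k=4: not 2>4, acc = 3+3 = 6
n=2,k=5: not 2>5, acc = 6+3 = 9
n=2,k=6: not 2>6, acc = 9+3 = 12
n=3,k=3: not 3>3, acc = 12+3 = 15
n=3,k=4: not 3>4, acc = 15+3 = 18
n=3,k=5: not 3>5, acc = 18+3 = 21
n=3,k=6: not 3>6, acc = 21+3 = 24
n=4,k=3: 4>3, acc = 24+1 = 25
n=4,k=4: not 4>4, acc = 25+3 = 28
n=4,k=5: not 4>5, acc = 28+3 = 31
n=4,k=6: not 4>6, acc = 31+3 = 34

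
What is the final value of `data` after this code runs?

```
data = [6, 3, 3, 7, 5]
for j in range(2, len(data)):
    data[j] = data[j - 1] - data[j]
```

[6, 3, 0, -7, -12]

j=2: data[2] = 3-3 = 0 → [6, 3, 0, 7, 5]
j=3: data[3] = 0-7 = -7 → [6, 3, 0, -7, 5]
j=4: data[4] = (-7)-5 = -12 → [6, 3, 0, -7, -12]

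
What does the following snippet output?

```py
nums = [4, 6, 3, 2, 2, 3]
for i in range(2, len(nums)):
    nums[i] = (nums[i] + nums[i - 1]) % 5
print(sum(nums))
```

19

i=2: nums[2] = (3+6)%5 = 4 → [4, 6, 4, 2, 2, 3]
i=3: nums[3] = (2+4)%5 = 1 → [4, 6, 4, 1, 2, 3]
i=4: nums[4] = (2+1)%5 = 3 → [4, 6, 4, 1, 3, 3]
i=5: nums[5] = (3+3)%5 = 1 → [4, 6, 4, 1, 3, 1]
sum = 19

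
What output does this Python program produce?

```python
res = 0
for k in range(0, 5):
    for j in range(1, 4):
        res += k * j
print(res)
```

k=0,j=1: res = 0+0 = 0
k=0,j=2: res = 0+0 = 0
k=0,j=3: res = 0+0 = 0
k=1,j=1: res = 0+1 = 1
k=1,j=2: res = 1+2 = 3
k=1,j=3: res = 3+3 = 6
k=2,j=1: res = 6+2 = 8
k=2,j=2: res = 8+4 = 12
k=2,j=3: res = 12+6 = 18
k=3,j=1: res = 18+3 = 21
k=3,j=2: res = 21+6 = 27
k=3,j=3: res = 27+9 = 36
k=4,j=1: res = 36+4 = 40
k=4,j=2: res = 40+8 = 48
k=4,j=3: res = 48+12 = 60

60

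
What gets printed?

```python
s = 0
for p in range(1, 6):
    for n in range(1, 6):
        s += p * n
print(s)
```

225

p=1,n=1: s = 0+1 = 1
p=1,n=2: s = 1+2 = 3
p=1,n=3: s = 3+3 = 6
p=1,n=4: s = 6+4 = 10
p=1,n=5: s = 10+5 = 15
p=2,n=1: s = 15+2 = 17
p=2,n=2: s = 17+4 = 21
p=2,n=3: s = 21+6 = 27
p=2,n=4: s = 27+8 = 35
p=2,n=5: s = 35+10 = 45
p=3,n=1: s = 45+3 = 48
p=3,n=2: s = 48+6 = 54
p=3,n=3: s = 54+9 = 63
p=3,n=4: s = 63+12 = 75
p=3,n=5: s = 75+15 = 90
p=4,n=1: s = 90+4 = 94
p=4,n=2: s = 94+8 = 102
p=4,n=3: s = 102+12 = 114
p=4,n=4: s = 114+16 = 130
p=4,n=5: s = 130+20 = 150
p=5,n=1: s = 150+5 = 155
p=5,n=2: s = 155+10 = 165
p=5,n=3: s = 165+15 = 180
p=5,n=4: s = 180+20 = 200
p=5,n=5: s = 200+25 = 225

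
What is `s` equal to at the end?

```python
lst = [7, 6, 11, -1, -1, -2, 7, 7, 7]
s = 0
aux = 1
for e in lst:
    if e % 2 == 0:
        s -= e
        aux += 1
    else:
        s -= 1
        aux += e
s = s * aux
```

-440

e=7: not even, s = 0-1 = -1; aux=8
e=6: even, s = (-1)-6 = -7; aux=9
e=11: not even, s = (-7)-1 = -8; aux=20
e=-1: not even, s = (-8)-1 = -9; aux=19
e=-1: not even, s = (-9)-1 = -10; aux=18
e=-2: even, s = (-10)-(-2) = -8; aux=19
e=7: not even, s = (-8)-1 = -9; aux=26
e=7: not even, s = (-9)-1 = -10; aux=33
e=7: not even, s = (-10)-1 = -11; aux=40
s*aux = (-11)*40 = -440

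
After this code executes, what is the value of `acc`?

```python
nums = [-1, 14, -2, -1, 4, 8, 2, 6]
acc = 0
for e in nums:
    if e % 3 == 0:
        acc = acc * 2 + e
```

6

e=-1: not %3==0
e=14: not %3==0
e=-2: not %3==0
e=-1: not %3==0
e=4: not %3==0
e=8: not %3==0
e=2: not %3==0
e=6: %3==0, acc = 0*2+6 = 6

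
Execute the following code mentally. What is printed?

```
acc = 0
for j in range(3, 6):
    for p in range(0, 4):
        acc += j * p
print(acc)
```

72

j=3,p=0: acc = 0+0 = 0
j=3,p=1: acc = 0+3 = 3
j=3,p=2: acc = 3+6 = 9
j=3,p=3: acc = 9+9 = 18
j=4,p=0: acc = 18+0 = 18
j=4,p=1: acc = 18+4 = 22
j=4,p=2: acc = 22+8 = 30
j=4,p=3: acc = 30+12 = 42
j=5,p=0: acc = 42+0 = 42
j=5,p=1: acc = 42+5 = 47
j=5,p=2: acc = 47+10 = 57
j=5,p=3: acc = 57+15 = 72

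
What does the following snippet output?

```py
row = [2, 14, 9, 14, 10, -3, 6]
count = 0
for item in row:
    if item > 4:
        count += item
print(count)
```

item=2: not >4
item=14: >4, count = 0+14 = 14
item=9: >4, count = 14+9 = 23
item=14: >4, count = 23+14 = 37
item=10: >4, count = 37+10 = 47
item=-3: not >4
item=6: >4, count = 47+6 = 53

53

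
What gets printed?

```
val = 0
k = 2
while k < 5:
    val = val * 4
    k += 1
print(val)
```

k=2: val = 0*4 = 0
k=3: val = 0*4 = 0
k=4: val = 0*4 = 0

0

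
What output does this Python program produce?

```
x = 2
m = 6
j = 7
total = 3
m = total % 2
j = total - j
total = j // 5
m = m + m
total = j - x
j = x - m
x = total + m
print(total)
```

m = 3%2 = 1
j = 3-7 = -4
total = (-4)//5 = -1
m = 1+1 = 2
total = (-4)-2 = -6
j = 2-2 = 0
x = (-6)+2 = -4

-6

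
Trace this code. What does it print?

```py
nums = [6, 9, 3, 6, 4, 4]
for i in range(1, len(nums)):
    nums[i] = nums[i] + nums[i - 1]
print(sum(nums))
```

123

i=1: nums[1] = 9+6 = 15 → [6, 15, 3, 6, 4, 4]
i=2: nums[2] = 3+15 = 18 → [6, 15, 18, 6, 4, 4]
i=3: nums[3] = 6+18 = 24 → [6, 15, 18, 24, 4, 4]
i=4: nums[4] = 4+24 = 28 → [6, 15, 18, 24, 28, 4]
i=5: nums[5] = 4+28 = 32 → [6, 15, 18, 24, 28, 32]
sum = 123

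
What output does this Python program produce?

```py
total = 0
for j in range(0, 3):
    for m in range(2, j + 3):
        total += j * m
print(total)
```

23

j=0,m=2: total = 0+0 = 0
j=1,m=2: total = 0+2 = 2
j=1,m=3: total = 2+3 = 5
j=2,m=2: total = 5+4 = 9
j=2,m=3: total = 9+6 = 15
j=2,m=4: total = 15+8 = 23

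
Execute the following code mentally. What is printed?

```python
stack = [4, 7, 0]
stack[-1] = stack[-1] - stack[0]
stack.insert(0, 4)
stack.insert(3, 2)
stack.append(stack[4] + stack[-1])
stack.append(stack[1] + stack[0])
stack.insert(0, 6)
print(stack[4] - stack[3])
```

stack[-1] = stack[-1]-stack[0] = 0-4 = -4 → [4, 7, -4]
insert 4 at 0 → [4, 4, 7, -4]
insert 2 at 3 → [4, 4, 7, 2, -4]
append stack[4]+stack[-1] = (-4)+(-4) = -8 → [4, 4, 7, 2, -4, -8]
append stack[1]+stack[0] = 4+4 = 8 → [4, 4, 7, 2, -4, -8, 8]
insert 6 at 0 → [6, 4, 4, 7, 2, -4, -8, 8]
stack[4]-stack[3] = 2-7 = -5

-5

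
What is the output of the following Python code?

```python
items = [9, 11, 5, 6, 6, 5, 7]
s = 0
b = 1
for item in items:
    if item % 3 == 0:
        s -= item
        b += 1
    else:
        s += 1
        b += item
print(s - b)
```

item=9: %3==0, s = 0-9 = -9; b=2
item=11: not %3==0, s = (-9)+1 = -8; b=13
item=5: not %3==0, s = (-8)+1 = -7; b=18
item=6: %3==0, s = (-7)-6 = -13; b=19
item=6: %3==0, s = (-13)-6 = -19; b=20
item=5: not %3==0, s = (-19)+1 = -18; b=25
item=7: not %3==0, s = (-18)+1 = -17; b=32
s-b = (-17)-32 = -49

-49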